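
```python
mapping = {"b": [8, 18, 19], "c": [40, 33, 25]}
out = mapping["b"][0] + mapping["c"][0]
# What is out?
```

Trace:
`mapping = {"b": [8, 18, 19], "c": [40, 33, 25]}` → mapping = {'b': [8, 18, 19], 'c': [40, 33, 25]}
`out = mapping["b"][0] + mapping["c"][0]` → out = 48
So out = 48

Answer: 48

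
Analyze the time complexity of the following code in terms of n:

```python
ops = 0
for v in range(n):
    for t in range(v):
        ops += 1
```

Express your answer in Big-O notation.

Each loop level contributes: n × n. Multiplying the contributions gives O(n^2).

Answer: O(n^2)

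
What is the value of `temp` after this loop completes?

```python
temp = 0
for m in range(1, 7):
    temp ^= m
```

XOR of 1 to 6
`temp` takes the values: 0 → 1 → 3 → 0 → 4 → 1 → 7

Answer: 7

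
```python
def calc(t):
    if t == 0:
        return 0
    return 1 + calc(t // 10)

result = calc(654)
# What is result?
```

Count of digits of 654: 3

Answer: 3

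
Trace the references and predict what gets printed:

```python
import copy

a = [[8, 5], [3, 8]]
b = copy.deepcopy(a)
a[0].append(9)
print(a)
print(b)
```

Key concept: deep copy is fully independent.
Step by step:
`a = [[8, 5], [3, 8]]` → a = [[8, 5], [3, 8]]
`b = copy.deepcopy(a)` → b = [[8, 5], [3, 8]]
`a[0].append(9)` → a = [[8, 5, 9], [3, 8]]
`print(a)` → prints [[8, 5, 9], [3, 8]]
`print(b)` → prints [[8, 5], [3, 8]]

Answer:
[[8, 5, 9], [3, 8]]
[[8, 5], [3, 8]]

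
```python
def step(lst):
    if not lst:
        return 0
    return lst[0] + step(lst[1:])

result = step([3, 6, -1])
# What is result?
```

3 + 6 + (-1) + 0 = 8

Answer: 8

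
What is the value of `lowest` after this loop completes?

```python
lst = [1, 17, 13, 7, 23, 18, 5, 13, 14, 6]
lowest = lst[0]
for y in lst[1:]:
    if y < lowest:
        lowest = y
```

Minimum of [1, 17, 13, 7, 23, 18, 5, 13, 14, 6]
`lowest` takes the values: 1

Answer: 1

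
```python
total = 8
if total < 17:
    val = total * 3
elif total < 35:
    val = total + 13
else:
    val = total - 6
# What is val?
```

Trace:
`total = 8` → total = 8
`if total < 17: ...` → total < 17 is True → val = 24
So val = 24

Answer: 24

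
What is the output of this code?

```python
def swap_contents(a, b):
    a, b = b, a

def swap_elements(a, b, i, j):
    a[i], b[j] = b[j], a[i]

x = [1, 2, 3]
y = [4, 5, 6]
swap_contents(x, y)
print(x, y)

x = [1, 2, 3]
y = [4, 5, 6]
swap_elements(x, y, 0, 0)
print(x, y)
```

Key concept: parameter rebinding vs mutation.
Step by step:
`x = [1, 2, 3]` → x = [1, 2, 3]
`y = [4, 5, 6]` → y = [4, 5, 6]
`swap_contents(x, y)` → no visible change to tracked variables
`print(x, y)` → prints [1, 2, 3] [4, 5, 6]
`x = [1, 2, 3]` → x = [1, 2, 3]
`y = [4, 5, 6]` → y = [4, 5, 6]
`swap_elements(x, y, 0, 0)` → x = [4, 2, 3]; y = [1, 5, 6]
`print(x, y)` → prints [4, 2, 3] [1, 5, 6]

Answer:
[1, 2, 3] [4, 5, 6]
[4, 2, 3] [1, 5, 6]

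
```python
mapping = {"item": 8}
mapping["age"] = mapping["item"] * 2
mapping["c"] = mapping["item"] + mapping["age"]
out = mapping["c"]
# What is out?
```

Trace:
`mapping = {"item": 8}` → mapping = {'item': 8}
`mapping["age"] = mapping["item"] * 2` → mapping = {'item': 8, 'age': 16}
`mapping["c"] = mapping["item"] + mapping["age"]` → mapping = {'item': 8, 'age': 16, 'c': 24}
`out = mapping["c"]` → out = 24
So out = 24

Answer: 24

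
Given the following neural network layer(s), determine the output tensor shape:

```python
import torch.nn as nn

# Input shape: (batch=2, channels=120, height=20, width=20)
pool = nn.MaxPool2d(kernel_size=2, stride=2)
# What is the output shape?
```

Input: (2, 120, 20, 20) -> Output: (2, 120, 10, 10)

Answer: (2, 120, 10, 10)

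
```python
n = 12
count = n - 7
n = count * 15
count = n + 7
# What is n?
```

Trace:
`n = 12` → n = 12
`count = n - 7` → count = 5
`n = count * 15` → n = 75
`count = n + 7` → count = 82
So n = 75

Answer: 75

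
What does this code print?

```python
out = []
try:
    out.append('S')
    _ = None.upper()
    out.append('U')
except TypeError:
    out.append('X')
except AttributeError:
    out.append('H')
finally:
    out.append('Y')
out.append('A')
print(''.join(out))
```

Execution trace: 'S' (try body) → 'H' (except AttributeError) → 'Y' (finally) → 'A' (after the try/except). Output: SHYA

Answer: SHYA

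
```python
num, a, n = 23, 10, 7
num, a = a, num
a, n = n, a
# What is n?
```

Trace:
`num, a, n = 23, 10, 7` → num = 23; a = 10; n = 7
`num, a = a, num` → num = 10; a = 23
`a, n = n, a` → a = 7; n = 23
So n = 23

Answer: 23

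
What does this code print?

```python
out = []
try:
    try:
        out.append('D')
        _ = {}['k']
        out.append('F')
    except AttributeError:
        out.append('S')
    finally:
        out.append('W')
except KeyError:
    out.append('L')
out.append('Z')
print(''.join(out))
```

Execution trace: 'D' (try body) → 'W' (finally) → 'L' (outer except KeyError) → 'Z' (after the try/except). Output: DWLZ

Answer: DWLZ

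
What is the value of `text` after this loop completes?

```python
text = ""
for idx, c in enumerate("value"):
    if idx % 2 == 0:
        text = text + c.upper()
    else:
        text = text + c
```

Uppercase even positions in 'value'
`text` takes the values: "" → "V" → "Va" → "VaL" → "VaLu" → "VaLuE"

Answer: "VaLuE"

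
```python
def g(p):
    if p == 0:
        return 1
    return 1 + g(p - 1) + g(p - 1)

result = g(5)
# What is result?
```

g(p) = 1 + 2·g(p-1), g(0)=1. Closed form: (1+1)·2^5 - 1 = 63.

Answer: 63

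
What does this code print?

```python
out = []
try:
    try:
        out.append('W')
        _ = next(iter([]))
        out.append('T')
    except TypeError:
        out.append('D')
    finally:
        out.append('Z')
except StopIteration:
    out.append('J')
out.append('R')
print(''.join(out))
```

Execution trace: 'W' (try body) → 'Z' (finally) → 'J' (outer except StopIteration) → 'R' (after the try/except). Output: WZJR

Answer: WZJR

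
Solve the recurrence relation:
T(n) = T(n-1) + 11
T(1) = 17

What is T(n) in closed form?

Unrolling: T(n) = T(1) + 11·(n-1) = 17 + 11(n-1) = 11n + 6.

Answer: T(n) = 11n + 6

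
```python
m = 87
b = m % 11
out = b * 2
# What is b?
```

Trace:
`m = 87` → m = 87
`b = m % 11` → b = 10
`out = b * 2` → out = 20
So b = 10

Answer: 10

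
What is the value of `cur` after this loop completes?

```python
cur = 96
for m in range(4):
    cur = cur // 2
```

Halve 4 times: 96 // 2^4 = 6
`cur` takes the values: 96 → 48 → 24 → 12 → 6

Answer: 6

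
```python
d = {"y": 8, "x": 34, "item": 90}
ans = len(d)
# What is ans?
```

Trace:
`d = {"y": 8, "x": 34, "item": 90}` → d = {'y': 8, 'x': 34, 'item': 90}
`ans = len(d)` → ans = 3
So ans = 3

Answer: 3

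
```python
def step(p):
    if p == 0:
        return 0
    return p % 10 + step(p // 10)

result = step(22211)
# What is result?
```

Sum of digits of 22211: 1 + 1 + 2 + 2 + 2 = 8

Answer: 8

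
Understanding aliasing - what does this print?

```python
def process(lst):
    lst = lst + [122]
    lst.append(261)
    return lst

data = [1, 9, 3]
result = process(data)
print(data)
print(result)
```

Key concept: rebinding parameter vs mutation.
Step by step:
`data = [1, 9, 3]` → data = [1, 9, 3]
`result = process(data)` → result = [1, 9, 3, 122, 261]
`print(data)` → prints [1, 9, 3]
`print(result)` → prints [1, 9, 3, 122, 261]

Answer:
[1, 9, 3]
[1, 9, 3, 122, 261]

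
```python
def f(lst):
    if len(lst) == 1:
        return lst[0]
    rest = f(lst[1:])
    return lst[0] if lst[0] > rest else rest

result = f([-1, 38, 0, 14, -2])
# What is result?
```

Recursive max over [-1, 38, 0, 14, -2] = 38

Answer: 38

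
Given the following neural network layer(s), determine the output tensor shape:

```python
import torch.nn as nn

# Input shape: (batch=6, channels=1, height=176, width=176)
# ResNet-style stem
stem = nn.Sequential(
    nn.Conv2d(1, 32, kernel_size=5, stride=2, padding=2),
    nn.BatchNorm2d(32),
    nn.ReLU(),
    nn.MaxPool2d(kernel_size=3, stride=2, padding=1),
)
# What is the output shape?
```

Input: (6, 1, 176, 176) -> after Conv2d 5x5 stride=2: (6, 32, 88, 88) -> Output: (6, 32, 44, 44)

Answer: (6, 32, 44, 44)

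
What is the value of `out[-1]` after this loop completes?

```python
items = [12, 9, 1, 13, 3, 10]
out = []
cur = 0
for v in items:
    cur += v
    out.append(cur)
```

Cumulative sum ends at 48
`out` takes the values: [] → [12] → [12, 21] → [12, 21, 22] → [12, 21, 22, 35] → [12, 21, 22, 35, 38] → [12, 21, 22, 35, 38, 48]
So `out[-1]` = 48

Answer: 48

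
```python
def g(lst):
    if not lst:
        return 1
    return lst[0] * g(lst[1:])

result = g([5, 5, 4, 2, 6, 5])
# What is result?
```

Product over [5, 5, 4, 2, 6, 5] = 5 * 5 * 4 * 2 * 6 * 5 = 6000

Answer: 6000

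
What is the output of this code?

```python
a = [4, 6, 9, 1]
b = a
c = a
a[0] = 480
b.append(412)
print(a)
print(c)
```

Key concept: multiple aliases.
Step by step:
`a = [4, 6, 9, 1]` → a = [4, 6, 9, 1]
`b = a` → b = [4, 6, 9, 1] (same object as a)
`c = a` → c = [4, 6, 9, 1] (same object as a, b)
`a[0] = 480` → a = [480, 6, 9, 1] (same object as b, c); b = [480, 6, 9, 1] (same object as a, c); c = [480, 6, 9, 1] (same object as a, b)
`b.append(412)` → a = [480, 6, 9, 1, 412] (same object as b, c); b = [480, 6, 9, 1, 412] (same object as a, c); c = [480, 6, 9, 1, 412] (same object as a, b)
`print(a)` → prints [480, 6, 9, 1, 412]
`print(c)` → prints [480, 6, 9, 1, 412]

Answer:
[480, 6, 9, 1, 412]
[480, 6, 9, 1, 412]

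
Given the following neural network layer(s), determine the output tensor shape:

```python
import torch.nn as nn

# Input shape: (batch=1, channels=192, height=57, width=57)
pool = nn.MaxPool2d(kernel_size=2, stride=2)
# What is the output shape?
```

Input: (1, 192, 57, 57) -> Output: (1, 192, 28, 28)

Answer: (1, 192, 28, 28)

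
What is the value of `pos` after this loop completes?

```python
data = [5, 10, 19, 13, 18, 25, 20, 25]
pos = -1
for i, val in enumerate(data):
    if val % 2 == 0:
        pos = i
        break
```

First even number index in [5, 10, 19, 13, 18, 25, 20, 25]
`pos` takes the values: -1 → 1

Answer: 1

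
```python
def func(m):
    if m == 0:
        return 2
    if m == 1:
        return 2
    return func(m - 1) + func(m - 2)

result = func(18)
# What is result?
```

Build up from base cases: func(0)=2, func(1)=2, func(2)=4, func(3)=6, func(4)=10, func(5)=16, func(6)=26, ..., func(18)=8362

Answer: 8362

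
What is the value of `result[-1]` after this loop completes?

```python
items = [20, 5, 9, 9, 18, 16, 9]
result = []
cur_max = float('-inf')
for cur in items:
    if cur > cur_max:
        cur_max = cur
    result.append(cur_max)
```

Running max ends at 20
`result` takes the values: [] → [20] → [20, 20] → [20, 20, 20] → [20, 20, 20, 20] → [20, 20, 20, 20, 20] → [20, 20, 20, 20, 20, 20] → [20, 20, 20, 20, 20, 20, 20]
So `result[-1]` = 20

Answer: 20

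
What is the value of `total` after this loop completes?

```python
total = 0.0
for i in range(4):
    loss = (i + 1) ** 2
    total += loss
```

Sum of squared losses 1² + 2² + ... + 4²
`total` takes the values: 0.0 → 1.0 → 5.0 → 14.0 → 30.0

Answer: 30.0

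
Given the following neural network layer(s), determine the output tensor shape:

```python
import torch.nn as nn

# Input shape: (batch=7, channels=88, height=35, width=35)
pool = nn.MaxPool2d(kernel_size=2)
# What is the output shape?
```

Input: (7, 88, 35, 35) -> Output: (7, 88, 17, 17)

Answer: (7, 88, 17, 17)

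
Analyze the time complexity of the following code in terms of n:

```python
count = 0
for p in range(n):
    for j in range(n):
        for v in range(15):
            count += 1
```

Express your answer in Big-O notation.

Each loop level contributes: n × n × 1. Multiplying the contributions gives O(n^2).

Answer: O(n^2)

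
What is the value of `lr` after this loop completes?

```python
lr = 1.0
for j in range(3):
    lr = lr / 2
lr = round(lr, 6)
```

Halving LR 3 times: 1 / 2^3
`lr` takes the values: 1.0 → 0.5 → 0.25 → 0.125

Answer: 0.125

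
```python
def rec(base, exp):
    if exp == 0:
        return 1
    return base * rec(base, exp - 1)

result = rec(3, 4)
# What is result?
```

rec(3, 4) = 3 * 3 * 3 * 3 = 81

Answer: 81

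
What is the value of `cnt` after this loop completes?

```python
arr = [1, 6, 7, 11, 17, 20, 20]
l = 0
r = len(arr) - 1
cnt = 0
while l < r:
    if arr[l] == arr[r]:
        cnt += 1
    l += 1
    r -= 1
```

Count matching pairs from ends
`cnt` takes the values: 0

Answer: 0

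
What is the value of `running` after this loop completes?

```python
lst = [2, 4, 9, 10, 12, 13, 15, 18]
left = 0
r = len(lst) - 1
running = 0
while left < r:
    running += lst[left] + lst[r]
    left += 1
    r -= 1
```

Sum of pairs from ends
`running` takes the values: 0 → 20 → 39 → 61 → 83

Answer: 83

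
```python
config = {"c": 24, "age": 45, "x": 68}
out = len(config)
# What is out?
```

Trace:
`config = {"c": 24, "age": 45, "x": 68}` → config = {'c': 24, 'age': 45, 'x': 68}
`out = len(config)` → out = 3
So out = 3

Answer: 3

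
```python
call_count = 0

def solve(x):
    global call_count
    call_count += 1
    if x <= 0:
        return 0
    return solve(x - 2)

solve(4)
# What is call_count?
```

Linear recursion stepping by 2: 3 calls from x=4 down to ≤0.

Answer: 3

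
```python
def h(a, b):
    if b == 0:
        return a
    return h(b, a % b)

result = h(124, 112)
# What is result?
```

h(124, 112) -> h(112, 12) -> h(12, 4) -> h(4, 0) -> 4

Answer: 4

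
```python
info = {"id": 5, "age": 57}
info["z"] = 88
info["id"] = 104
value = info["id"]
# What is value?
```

Trace:
`info = {"id": 5, "age": 57}` → info = {'id': 5, 'age': 57}
`info["z"] = 88` → info = {'id': 5, 'age': 57, 'z': 88}
`info["id"] = 104` → info = {'id': 104, 'age': 57, 'z': 88}
`value = info["id"]` → value = 104
So value = 104

Answer: 104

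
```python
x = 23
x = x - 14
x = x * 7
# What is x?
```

Trace:
`x = 23` → x = 23
`x = x - 14` → x = 9
`x = x * 7` → x = 63
So x = 63

Answer: 63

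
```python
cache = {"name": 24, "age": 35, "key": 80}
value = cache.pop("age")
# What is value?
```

Trace:
`cache = {"name": 24, "age": 35, "key": 80}` → cache = {'name': 24, 'age': 35, 'key': 80}
`value = cache.pop("age")` → cache = {'name': 24, 'key': 80}; value = 35
So value = 35

Answer: 35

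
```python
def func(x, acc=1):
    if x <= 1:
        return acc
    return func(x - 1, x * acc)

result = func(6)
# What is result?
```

Accumulator trace (n, acc): (6, 1) -> (5, 6) -> (4, 30) -> (3, 120) -> (2, 360) -> (1, 720) -> return 720

Answer: 720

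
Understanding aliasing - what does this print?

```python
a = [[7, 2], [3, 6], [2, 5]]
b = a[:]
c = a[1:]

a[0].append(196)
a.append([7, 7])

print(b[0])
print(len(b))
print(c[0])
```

Key concept: slice with nested mutation.
Step by step:
`a = [[7, 2], [3, 6], [2, 5]]` → a = [[7, 2], [3, 6], [2, 5]]
`b = a[:]` → b = [[7, 2], [3, 6], [2, 5]]
`c = a[1:]` → c = [[3, 6], [2, 5]]
`a[0].append(196)` → a = [[7, 2, 196], [3, 6], [2, 5]]; b = [[7, 2, 196], [3, 6], [2, 5]]
`a.append([7, 7])` → a = [[7, 2, 196], [3, 6], [2, 5], [7, 7]]
`print(b[0])` → prints [7, 2, 196]
`print(len(b))` → prints 3
`print(c[0])` → prints [3, 6]

Answer:
[7, 2, 196]
3
[3, 6]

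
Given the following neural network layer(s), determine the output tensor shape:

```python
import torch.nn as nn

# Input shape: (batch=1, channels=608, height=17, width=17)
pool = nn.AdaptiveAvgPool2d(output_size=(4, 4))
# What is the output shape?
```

Input: (1, 608, 17, 17) -> Output: (1, 608, 4, 4)

Answer: (1, 608, 4, 4)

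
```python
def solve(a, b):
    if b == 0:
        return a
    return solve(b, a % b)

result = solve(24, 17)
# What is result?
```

solve(24, 17) -> solve(17, 7) -> solve(7, 3) -> solve(3, 1) -> solve(1, 0) -> 1

Answer: 1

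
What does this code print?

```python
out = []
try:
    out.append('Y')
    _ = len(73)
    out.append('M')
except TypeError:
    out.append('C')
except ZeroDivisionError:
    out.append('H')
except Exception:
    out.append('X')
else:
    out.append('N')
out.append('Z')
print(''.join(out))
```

Execution trace: 'Y' (try body) → 'C' (except TypeError) → 'Z' (after the try/except). Output: YCZ

Answer: YCZ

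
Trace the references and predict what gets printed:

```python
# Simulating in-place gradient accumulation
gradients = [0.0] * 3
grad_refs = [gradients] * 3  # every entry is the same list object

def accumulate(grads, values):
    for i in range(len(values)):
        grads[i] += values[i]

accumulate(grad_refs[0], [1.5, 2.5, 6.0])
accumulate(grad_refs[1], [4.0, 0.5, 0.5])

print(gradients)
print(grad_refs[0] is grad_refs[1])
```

Key concept: gradient accumulation aliasing.
Step by step:
`gradients = [0.0] * 3` → gradients = [0.0, 0.0, 0.0]
`grad_refs = [gradients] * 3` → grad_refs = [[0.0, 0.0, 0.0], [0.0, 0.0, 0.0], [0.0, 0.0, 0.0]]
`accumulate(grad_refs[0], [1.5, 2.5, 6.0])` → gradients = [1.5, 2.5, 6.0]; grad_refs = [[1.5, 2.5, 6.0], [1.5, 2.5, 6.0], [1.5, 2.5, 6.0]]
`accumulate(grad_refs[1], [4.0, 0.5, 0.5])` → gradients = [5.5, 3.0, 6.5]; grad_refs = [[5.5, 3.0, 6.5], [5.5, 3.0, 6.5], [5.5, 3.0, 6.5]]
`print(gradients)` → prints [5.5, 3.0, 6.5]
`print(grad_refs[0] is grad_refs[1])` → prints True

Answer:
[5.5, 3.0, 6.5]
True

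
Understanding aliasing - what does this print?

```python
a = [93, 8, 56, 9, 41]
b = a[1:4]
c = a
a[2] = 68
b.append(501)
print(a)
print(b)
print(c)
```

Key concept: slice vs alias.
Step by step:
`a = [93, 8, 56, 9, 41]` → a = [93, 8, 56, 9, 41]
`b = a[1:4]` → b = [8, 56, 9]
`c = a` → c = [93, 8, 56, 9, 41] (same object as a)
`a[2] = 68` → a = [93, 8, 68, 9, 41] (same object as c); c = [93, 8, 68, 9, 41] (same object as a)
`b.append(501)` → b = [8, 56, 9, 501]
`print(a)` → prints [93, 8, 68, 9, 41]
`print(b)` → prints [8, 56, 9, 501]
`print(c)` → prints [93, 8, 68, 9, 41]

Answer:
[93, 8, 68, 9, 41]
[8, 56, 9, 501]
[93, 8, 68, 9, 41]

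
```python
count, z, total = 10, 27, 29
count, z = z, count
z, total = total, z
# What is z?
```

Trace:
`count, z, total = 10, 27, 29` → count = 10; z = 27; total = 29
`count, z = z, count` → count = 27; z = 10
`z, total = total, z` → z = 29; total = 10
So z = 29

Answer: 29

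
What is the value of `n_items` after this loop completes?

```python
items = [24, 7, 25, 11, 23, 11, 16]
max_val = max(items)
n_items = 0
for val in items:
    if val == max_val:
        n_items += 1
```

Count of max value 25 in [24, 7, 25, 11, 23, 11, 16]
`n_items` takes the values: 0 → 1

Answer: 1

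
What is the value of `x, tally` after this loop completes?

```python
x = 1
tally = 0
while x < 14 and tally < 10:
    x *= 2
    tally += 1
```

Double until >= 14 or 10 iterations
`x, tally` takes the values: (1, 0) → (2, 0) → (2, 1) → (4, 1) → (4, 2) → (8, 2) → (8, 3) → (16, 3) → (16, 4)

Answer: 16, 4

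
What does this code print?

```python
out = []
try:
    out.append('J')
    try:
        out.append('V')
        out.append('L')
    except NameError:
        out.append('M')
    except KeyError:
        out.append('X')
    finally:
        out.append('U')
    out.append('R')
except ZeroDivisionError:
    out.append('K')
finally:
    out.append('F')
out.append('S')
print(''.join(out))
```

Execution trace: 'J' (try body) → 'V' (inner try body) → 'L' (inner try body, no exception) → 'U' (inner finally) → 'R' (try body, no exception) → 'F' (finally) → 'S' (after the try/except). Output: JVLURFS

Answer: JVLURFS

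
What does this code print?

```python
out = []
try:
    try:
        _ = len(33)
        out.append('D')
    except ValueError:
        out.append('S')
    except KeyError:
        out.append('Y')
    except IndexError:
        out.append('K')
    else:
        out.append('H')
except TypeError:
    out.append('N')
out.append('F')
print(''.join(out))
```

Execution trace: 'N' (outer except TypeError) → 'F' (after the try/except). Output: NF

Answer: NF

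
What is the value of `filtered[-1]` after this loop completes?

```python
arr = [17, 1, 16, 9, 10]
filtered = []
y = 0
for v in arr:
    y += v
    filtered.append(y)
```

Cumulative sum ends at 53
`filtered` takes the values: [] → [17] → [17, 18] → [17, 18, 34] → [17, 18, 34, 43] → [17, 18, 34, 43, 53]
So `filtered[-1]` = 53

Answer: 53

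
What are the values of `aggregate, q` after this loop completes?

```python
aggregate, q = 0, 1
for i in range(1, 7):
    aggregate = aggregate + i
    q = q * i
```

Sum and factorial of 1 to 6
`aggregate, q` takes the values: (0, 1) → (1, 1) → (3, 1) → (3, 2) → (6, 2) → (6, 6) → (10, 6) → (10, 24) → (15, 24) → (15, 120) → (21, 120) → (21, 720)

Answer: 21, 720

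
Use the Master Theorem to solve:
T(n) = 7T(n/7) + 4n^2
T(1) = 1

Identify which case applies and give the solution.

a=7, b=7, f(n)=4n^2. log_7(7) = 1. Since c=2 > 1 and the regularity condition holds (7(n/7)^2 = (7/7^2)n^2 with 7/7^2 < 1), Case 3 applies: T(n) = Θ(f(n)) = O(n^2).

Answer: O(n^2) - Case 3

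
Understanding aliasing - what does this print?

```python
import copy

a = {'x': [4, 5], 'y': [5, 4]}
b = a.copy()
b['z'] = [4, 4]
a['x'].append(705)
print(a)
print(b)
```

Key concept: shallow copy of dict with mutable values.
Step by step:
`a = {'x': [4, 5], 'y': [5, 4]}` → a = {'x': [4, 5], 'y': [5, 4]}
`b = a.copy()` → b = {'x': [4, 5], 'y': [5, 4]}
`b['z'] = [4, 4]` → b = {'x': [4, 5], 'y': [5, 4], 'z': [4, 4]}
`a['x'].append(705)` → a = {'x': [4, 5, 705], 'y': [5, 4]}; b = {'x': [4, 5, 705], 'y': [5, 4], 'z': [4, 4]}
`print(a)` → prints {'x': [4, 5, 705], 'y': [5, 4]}
`print(b)` → prints {'x': [4, 5, 705], 'y': [5, 4], 'z': [4, 4]}

Answer:
{'x': [4, 5, 705], 'y': [5, 4]}
{'x': [4, 5, 705], 'y': [5, 4], 'z': [4, 4]}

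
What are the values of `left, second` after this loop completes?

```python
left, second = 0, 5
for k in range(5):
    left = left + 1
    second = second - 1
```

left goes 0→5, second goes 5→0
`left, second` takes the values: (0, 5) → (1, 5) → (1, 4) → (2, 4) → (2, 3) → (3, 3) → (3, 2) → (4, 2) → (4, 1) → (5, 1) → (5, 0)

Answer: 5, 0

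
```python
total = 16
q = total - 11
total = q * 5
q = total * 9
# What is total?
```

Trace:
`total = 16` → total = 16
`q = total - 11` → q = 5
`total = q * 5` → total = 25
`q = total * 9` → q = 225
So total = 25

Answer: 25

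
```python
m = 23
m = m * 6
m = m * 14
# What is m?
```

Trace:
`m = 23` → m = 23
`m = m * 6` → m = 138
`m = m * 14` → m = 1932
So m = 1932

Answer: 1932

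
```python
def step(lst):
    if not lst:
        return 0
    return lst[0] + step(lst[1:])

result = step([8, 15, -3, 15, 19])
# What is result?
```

8 + 15 + (-3) + 15 + 19 + 0 = 54

Answer: 54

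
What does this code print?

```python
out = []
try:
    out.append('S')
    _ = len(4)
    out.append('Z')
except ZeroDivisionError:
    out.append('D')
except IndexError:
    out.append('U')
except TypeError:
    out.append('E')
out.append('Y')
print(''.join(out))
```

Execution trace: 'S' (try body) → 'E' (except TypeError) → 'Y' (after the try/except). Output: SEY

Answer: SEY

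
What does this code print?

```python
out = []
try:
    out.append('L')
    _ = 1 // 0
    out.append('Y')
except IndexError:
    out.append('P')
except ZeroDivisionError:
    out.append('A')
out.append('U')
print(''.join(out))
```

Execution trace: 'L' (try body) → 'A' (except ZeroDivisionError) → 'U' (after the try/except). Output: LAU

Answer: LAU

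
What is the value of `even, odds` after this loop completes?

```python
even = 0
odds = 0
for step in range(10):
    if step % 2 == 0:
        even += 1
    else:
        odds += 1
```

Count evens and odds in range(10)
`even, odds` takes the values: (0, 0) → (1, 0) → (1, 1) → (2, 1) → (2, 2) → (3, 2) → (3, 3) → (4, 3) → (4, 4) → (5, 4) → (5, 5)

Answer: 5, 5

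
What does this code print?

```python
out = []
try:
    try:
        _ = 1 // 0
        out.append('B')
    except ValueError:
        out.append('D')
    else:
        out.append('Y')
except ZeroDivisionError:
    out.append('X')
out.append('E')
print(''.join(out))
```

Execution trace: 'X' (outer except ZeroDivisionError) → 'E' (after the try/except). Output: XE

Answer: XE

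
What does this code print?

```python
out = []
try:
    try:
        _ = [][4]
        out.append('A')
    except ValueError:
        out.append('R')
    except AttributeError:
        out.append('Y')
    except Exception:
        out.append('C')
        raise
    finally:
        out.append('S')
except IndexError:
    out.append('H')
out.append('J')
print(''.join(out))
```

Execution trace: 'C' (inner except Exception) → 'S' (inner finally) → 'H' (outer except IndexError) → 'J' (after the try/except). Output: CSHJ

Answer: CSHJ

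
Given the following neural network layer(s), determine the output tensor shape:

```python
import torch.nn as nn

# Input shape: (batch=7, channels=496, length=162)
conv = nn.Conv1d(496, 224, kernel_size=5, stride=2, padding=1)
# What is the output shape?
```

Input: (7, 496, 162) -> Output: (7, 224, 80)

Answer: (7, 224, 80)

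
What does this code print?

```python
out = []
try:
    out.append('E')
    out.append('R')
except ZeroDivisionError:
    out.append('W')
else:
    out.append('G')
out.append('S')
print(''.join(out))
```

Execution trace: 'E' (try body) → 'R' (try body, no exception) → 'G' (else) → 'S' (after the try/except). Output: ERGS

Answer: ERGS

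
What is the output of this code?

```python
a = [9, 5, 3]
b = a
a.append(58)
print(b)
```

Key concept: basic list aliasing.
Step by step:
`a = [9, 5, 3]` → a = [9, 5, 3]
`b = a` → b = [9, 5, 3] (same object as a)
`a.append(58)` → a = [9, 5, 3, 58] (same object as b); b = [9, 5, 3, 58] (same object as a)
`print(b)` → prints [9, 5, 3, 58]

Answer: [9, 5, 3, 58]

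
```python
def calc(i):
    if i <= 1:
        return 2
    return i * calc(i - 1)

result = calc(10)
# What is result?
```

calc(10) = 10 * 9 * 8 * 7 * 6 * 5 * 4 * 3 * 2 * 2 = 7257600

Answer: 7257600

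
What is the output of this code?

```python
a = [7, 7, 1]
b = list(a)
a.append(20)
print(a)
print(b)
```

Key concept: list() constructor creates copy.
Step by step:
`a = [7, 7, 1]` → a = [7, 7, 1]
`b = list(a)` → b = [7, 7, 1]
`a.append(20)` → a = [7, 7, 1, 20]
`print(a)` → prints [7, 7, 1, 20]
`print(b)` → prints [7, 7, 1]

Answer:
[7, 7, 1, 20]
[7, 7, 1]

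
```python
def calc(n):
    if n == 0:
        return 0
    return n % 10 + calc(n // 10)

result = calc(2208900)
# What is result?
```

Sum of digits of 2208900: 0 + 0 + 9 + 8 + 0 + 2 + 2 = 21

Answer: 21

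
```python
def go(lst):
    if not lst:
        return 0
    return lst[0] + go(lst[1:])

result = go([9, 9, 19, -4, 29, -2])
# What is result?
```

9 + 9 + 19 + (-4) + 29 + (-2) + 0 = 60

Answer: 60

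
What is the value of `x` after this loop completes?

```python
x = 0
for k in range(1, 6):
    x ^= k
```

XOR of 1 to 5
`x` takes the values: 0 → 1 → 3 → 0 → 4 → 1

Answer: 1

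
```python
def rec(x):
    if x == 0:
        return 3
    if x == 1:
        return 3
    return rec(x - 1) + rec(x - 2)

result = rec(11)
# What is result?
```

Build up from base cases: rec(0)=3, rec(1)=3, rec(2)=6, rec(3)=9, rec(4)=15, rec(5)=24, rec(6)=39, ..., rec(11)=432

Answer: 432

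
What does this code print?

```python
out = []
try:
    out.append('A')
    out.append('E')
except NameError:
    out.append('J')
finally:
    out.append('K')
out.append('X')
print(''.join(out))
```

Execution trace: 'A' (try body) → 'E' (try body, no exception) → 'K' (finally) → 'X' (after the try/except). Output: AEKX

Answer: AEKX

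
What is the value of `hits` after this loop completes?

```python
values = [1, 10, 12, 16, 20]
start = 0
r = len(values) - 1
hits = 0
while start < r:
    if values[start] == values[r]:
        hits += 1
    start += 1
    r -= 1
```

Count matching pairs from ends
`hits` takes the values: 0

Answer: 0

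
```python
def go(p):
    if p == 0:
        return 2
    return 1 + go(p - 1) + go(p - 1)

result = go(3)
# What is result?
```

go(p) = 1 + 2·go(p-1), go(0)=2. Closed form: (2+1)·2^3 - 1 = 23.

Answer: 23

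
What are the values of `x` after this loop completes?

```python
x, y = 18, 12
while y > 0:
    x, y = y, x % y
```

GCD of 18 and 12
`x` takes the values: 18 → 12 → 6

Answer: 6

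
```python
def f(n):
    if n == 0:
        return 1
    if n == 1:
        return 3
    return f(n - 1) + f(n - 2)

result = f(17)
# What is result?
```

Build up from base cases: f(0)=1, f(1)=3, f(2)=4, f(3)=7, f(4)=11, f(5)=18, f(6)=29, ..., f(17)=5778

Answer: 5778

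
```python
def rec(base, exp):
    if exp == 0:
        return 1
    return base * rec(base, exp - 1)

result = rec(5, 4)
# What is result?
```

rec(5, 4) = 5 * 5 * 5 * 5 = 625

Answer: 625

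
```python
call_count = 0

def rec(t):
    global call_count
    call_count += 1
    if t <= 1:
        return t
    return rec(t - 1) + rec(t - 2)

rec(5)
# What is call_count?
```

Calls(t) = 1 + Calls(t-1) + Calls(t-2); Calls(0)=Calls(1)=1. For t=5 this gives 15.

Answer: 15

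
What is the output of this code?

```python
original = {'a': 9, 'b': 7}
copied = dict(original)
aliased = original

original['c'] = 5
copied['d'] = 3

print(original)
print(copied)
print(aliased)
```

Key concept: dict() creates copy, assignment creates alias.
Step by step:
`original = {'a': 9, 'b': 7}` → original = {'a': 9, 'b': 7}
`copied = dict(original)` → copied = {'a': 9, 'b': 7}
`aliased = original` → aliased = {'a': 9, 'b': 7} (same object as original)
`original['c'] = 5` → original = {'a': 9, 'b': 7, 'c': 5} (same object as aliased); aliased = {'a': 9, 'b': 7, 'c': 5} (same object as original)
`copied['d'] = 3` → copied = {'a': 9, 'b': 7, 'd': 3}
`print(original)` → prints {'a': 9, 'b': 7, 'c': 5}
`print(copied)` → prints {'a': 9, 'b': 7, 'd': 3}
`print(aliased)` → prints {'a': 9, 'b': 7, 'c': 5}

Answer:
{'a': 9, 'b': 7, 'c': 5}
{'a': 9, 'b': 7, 'd': 3}
{'a': 9, 'b': 7, 'c': 5}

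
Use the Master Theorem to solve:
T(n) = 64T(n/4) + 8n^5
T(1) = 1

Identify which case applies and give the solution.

a=64, b=4, f(n)=8n^5. log_4(64) = 3. Since c=5 > 3 and the regularity condition holds (64(n/4)^5 = (64/4^5)n^5 with 64/4^5 < 1), Case 3 applies: T(n) = Θ(f(n)) = O(n^5).

Answer: O(n^5) - Case 3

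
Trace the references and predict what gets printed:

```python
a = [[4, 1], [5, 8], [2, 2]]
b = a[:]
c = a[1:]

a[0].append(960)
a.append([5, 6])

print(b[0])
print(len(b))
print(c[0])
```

Key concept: slice with nested mutation.
Step by step:
`a = [[4, 1], [5, 8], [2, 2]]` → a = [[4, 1], [5, 8], [2, 2]]
`b = a[:]` → b = [[4, 1], [5, 8], [2, 2]]
`c = a[1:]` → c = [[5, 8], [2, 2]]
`a[0].append(960)` → a = [[4, 1, 960], [5, 8], [2, 2]]; b = [[4, 1, 960], [5, 8], [2, 2]]
`a.append([5, 6])` → a = [[4, 1, 960], [5, 8], [2, 2], [5, 6]]
`print(b[0])` → prints [4, 1, 960]
`print(len(b))` → prints 3
`print(c[0])` → prints [5, 8]

Answer:
[4, 1, 960]
3
[5, 8]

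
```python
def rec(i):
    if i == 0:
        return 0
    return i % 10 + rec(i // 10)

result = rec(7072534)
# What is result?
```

Sum of digits of 7072534: 4 + 3 + 5 + 2 + 7 + 0 + 7 = 28

Answer: 28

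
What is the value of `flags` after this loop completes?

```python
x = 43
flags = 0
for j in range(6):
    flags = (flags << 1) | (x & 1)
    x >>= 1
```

Reverse lowest 6 bits of 43
`flags` takes the values: 0 → 1 → 3 → 6 → 13 → 26 → 53

Answer: 53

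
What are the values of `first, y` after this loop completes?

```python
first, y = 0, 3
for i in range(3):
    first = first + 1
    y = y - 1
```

first goes 0→3, y goes 3→0
`first, y` takes the values: (0, 3) → (1, 3) → (1, 2) → (2, 2) → (2, 1) → (3, 1) → (3, 0)

Answer: 3, 0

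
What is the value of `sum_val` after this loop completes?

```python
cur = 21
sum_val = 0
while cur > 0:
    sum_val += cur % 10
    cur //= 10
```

Sum digits of 21
`sum_val` takes the values: 0 → 1 → 3

Answer: 3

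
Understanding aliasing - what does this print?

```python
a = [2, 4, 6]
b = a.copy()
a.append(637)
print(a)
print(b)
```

Key concept: list.copy() creates independent copy.
Step by step:
`a = [2, 4, 6]` → a = [2, 4, 6]
`b = a.copy()` → b = [2, 4, 6]
`a.append(637)` → a = [2, 4, 6, 637]
`print(a)` → prints [2, 4, 6, 637]
`print(b)` → prints [2, 4, 6]

Answer:
[2, 4, 6, 637]
[2, 4, 6]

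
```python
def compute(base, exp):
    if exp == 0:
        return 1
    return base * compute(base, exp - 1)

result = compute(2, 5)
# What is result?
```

compute(2, 5) = 2 * 2 * 2 * 2 * 2 = 32

Answer: 32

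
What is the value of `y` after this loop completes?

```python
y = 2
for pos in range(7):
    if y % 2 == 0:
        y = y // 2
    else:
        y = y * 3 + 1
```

Collatz-style transformation from 2
`y` takes the values: 2 → 1 → 4 → 2 → 1 → 4 → 2 → 1

Answer: 1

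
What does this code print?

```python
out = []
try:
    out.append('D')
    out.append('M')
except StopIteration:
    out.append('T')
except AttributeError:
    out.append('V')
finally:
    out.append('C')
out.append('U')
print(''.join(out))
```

Execution trace: 'D' (try body) → 'M' (try body, no exception) → 'C' (finally) → 'U' (after the try/except). Output: DMCU

Answer: DMCU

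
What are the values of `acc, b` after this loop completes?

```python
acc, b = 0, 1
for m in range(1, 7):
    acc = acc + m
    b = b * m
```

Sum and factorial of 1 to 6
`acc, b` takes the values: (0, 1) → (1, 1) → (3, 1) → (3, 2) → (6, 2) → (6, 6) → (10, 6) → (10, 24) → (15, 24) → (15, 120) → (21, 120) → (21, 720)

Answer: 21, 720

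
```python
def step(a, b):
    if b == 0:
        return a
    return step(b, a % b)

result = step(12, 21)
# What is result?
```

step(12, 21) -> step(21, 12) -> step(12, 9) -> step(9, 3) -> step(3, 0) -> 3

Answer: 3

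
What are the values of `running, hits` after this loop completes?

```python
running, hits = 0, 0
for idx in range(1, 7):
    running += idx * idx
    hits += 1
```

Sum of squares and count
`running, hits` takes the values: (0, 0) → (1, 0) → (1, 1) → (5, 1) → (5, 2) → (14, 2) → (14, 3) → (30, 3) → (30, 4) → (55, 4) → (55, 5) → (91, 5) → (91, 6)

Answer: 91, 6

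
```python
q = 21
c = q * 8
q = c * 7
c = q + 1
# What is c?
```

Trace:
`q = 21` → q = 21
`c = q * 8` → c = 168
`q = c * 7` → q = 1176
`c = q + 1` → c = 1177
So c = 1177

Answer: 1177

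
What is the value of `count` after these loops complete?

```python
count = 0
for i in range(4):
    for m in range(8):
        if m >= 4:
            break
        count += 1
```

Inner breaks at 4, outer runs 4 times
`count` takes the values: 0 → 1 → 2 → 3 → 4 → 5 → 6 → 7 → 8 → 9 → 10 → 11 → 12 → 13 → 14 → 15 → 16

Answer: 16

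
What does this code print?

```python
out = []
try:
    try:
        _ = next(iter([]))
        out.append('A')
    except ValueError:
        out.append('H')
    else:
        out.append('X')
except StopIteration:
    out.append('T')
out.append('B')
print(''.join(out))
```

Execution trace: 'T' (outer except StopIteration) → 'B' (after the try/except). Output: TB

Answer: TB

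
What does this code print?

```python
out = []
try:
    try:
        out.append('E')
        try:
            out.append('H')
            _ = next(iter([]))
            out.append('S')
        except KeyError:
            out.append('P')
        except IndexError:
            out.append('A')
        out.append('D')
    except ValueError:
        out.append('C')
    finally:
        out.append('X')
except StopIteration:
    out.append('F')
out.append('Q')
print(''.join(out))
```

Execution trace: 'E' (try body) → 'H' (inner try body) → 'X' (finally) → 'F' (outer except StopIteration) → 'Q' (after the try/except). Output: EHXFQ

Answer: EHXFQ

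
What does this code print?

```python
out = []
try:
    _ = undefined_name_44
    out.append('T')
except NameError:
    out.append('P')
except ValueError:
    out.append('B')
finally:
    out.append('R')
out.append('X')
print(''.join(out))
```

Execution trace: 'P' (except NameError) → 'R' (finally) → 'X' (after the try/except). Output: PRX

Answer: PRX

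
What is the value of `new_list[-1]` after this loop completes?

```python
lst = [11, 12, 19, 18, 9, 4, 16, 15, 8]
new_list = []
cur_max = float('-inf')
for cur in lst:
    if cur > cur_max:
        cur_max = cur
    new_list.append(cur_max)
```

Running max ends at 19
`new_list` takes the values: [] → [11] → [11, 12] → [11, 12, 19] → [11, 12, 19, 19] → [11, 12, 19, 19, 19] → [11, 12, 19, 19, 19, 19] → [11, 12, 19, 19, 19, 19, 19] → [11, 12, 19, 19, 19, 19, 19, 19] → [11, 12, 19, 19, 19, 19, 19, 19, 19]
So `new_list[-1]` = 19

Answer: 19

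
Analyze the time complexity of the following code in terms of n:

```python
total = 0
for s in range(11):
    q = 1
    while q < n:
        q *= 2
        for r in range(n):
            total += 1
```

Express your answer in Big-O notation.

Each loop level contributes: 1 × log n × n. Multiplying the contributions gives O(n log n).

Answer: O(n log n)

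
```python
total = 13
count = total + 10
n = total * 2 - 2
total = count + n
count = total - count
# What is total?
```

Trace:
`total = 13` → total = 13
`count = total + 10` → count = 23
`n = total * 2 - 2` → n = 24
`total = count + n` → total = 47
`count = total - count` → count = 24
So total = 47

Answer: 47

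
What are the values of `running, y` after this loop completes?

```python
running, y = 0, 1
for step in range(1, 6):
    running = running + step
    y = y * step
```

Sum and factorial of 1 to 5
`running, y` takes the values: (0, 1) → (1, 1) → (3, 1) → (3, 2) → (6, 2) → (6, 6) → (10, 6) → (10, 24) → (15, 24) → (15, 120)

Answer: 15, 120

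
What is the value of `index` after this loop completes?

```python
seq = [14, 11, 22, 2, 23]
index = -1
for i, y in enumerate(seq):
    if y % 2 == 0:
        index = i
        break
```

First even number index in [14, 11, 22, 2, 23]
`index` takes the values: -1 → 0

Answer: 0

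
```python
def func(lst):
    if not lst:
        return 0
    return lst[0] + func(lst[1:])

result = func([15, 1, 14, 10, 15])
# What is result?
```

15 + 1 + 14 + 10 + 15 + 0 = 55

Answer: 55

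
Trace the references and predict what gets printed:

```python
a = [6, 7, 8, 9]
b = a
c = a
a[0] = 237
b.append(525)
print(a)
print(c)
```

Key concept: multiple aliases.
Step by step:
`a = [6, 7, 8, 9]` → a = [6, 7, 8, 9]
`b = a` → b = [6, 7, 8, 9] (same object as a)
`c = a` → c = [6, 7, 8, 9] (same object as a, b)
`a[0] = 237` → a = [237, 7, 8, 9] (same object as b, c); b = [237, 7, 8, 9] (same object as a, c); c = [237, 7, 8, 9] (same object as a, b)
`b.append(525)` → a = [237, 7, 8, 9, 525] (same object as b, c); b = [237, 7, 8, 9, 525] (same object as a, c); c = [237, 7, 8, 9, 525] (same object as a, b)
`print(a)` → prints [237, 7, 8, 9, 525]
`print(c)` → prints [237, 7, 8, 9, 525]

Answer:
[237, 7, 8, 9, 525]
[237, 7, 8, 9, 525]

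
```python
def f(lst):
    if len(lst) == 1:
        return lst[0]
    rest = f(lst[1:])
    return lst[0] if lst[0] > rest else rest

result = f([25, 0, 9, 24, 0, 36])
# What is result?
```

Recursive max over [25, 0, 9, 24, 0, 36] = 36

Answer: 36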